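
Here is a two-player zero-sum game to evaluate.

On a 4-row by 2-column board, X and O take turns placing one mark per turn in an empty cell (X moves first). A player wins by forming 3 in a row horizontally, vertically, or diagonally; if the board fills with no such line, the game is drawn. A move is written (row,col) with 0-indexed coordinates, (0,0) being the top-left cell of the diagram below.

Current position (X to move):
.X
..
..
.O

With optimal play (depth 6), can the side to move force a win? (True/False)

p1 X@[.X/../../.O]: (0,0)[XX/../../.O]+0* (1,0)[.X/X./../.O]+0 (1,1)[.X/.X/../.O]+0 (2,0)[.X/../X./.O]+0 (2,1)[.X/../.X/.O]+0 (3,0)[.X/../../XO]+0
p2 O@[XX/../../.O]: (1,0)[XX/O./../.O]+0* (1,1)[XX/.O/../.O]+0 (2,0)[XX/../O./.O]+0 (2,1)[XX/../.O/.O]+0 (3,0)[XX/../../OO]+0
p3 X@[XX/O./../.O]: (1,1)[XX/OX/../.O]+0* (2,0)[XX/O./X./.O]+0 (2,1)[XX/O./.X/.O]+0 (3,0)[XX/O./../XO]+0
p4 O@[XX/OX/../.O]: (2,0)[XX/OX/O./.O]-1 (2,1)[XX/OX/.O/.O]+0* (3,0)[XX/OX/../OO]-1
p5 X@[XX/OX/.O/.O]: (2,0)[XX/OX/XO/.O]+0* (3,0)[XX/OX/.O/XO]+0
p6 O@[XX/OX/XO/.O]: (3,0)[XX/OX/XO/OO]+0*
p7 X@[XX/OX/XO/OO] terminal +0; root [.X/../../.O] d6

X winning at [.X/../../.O]: False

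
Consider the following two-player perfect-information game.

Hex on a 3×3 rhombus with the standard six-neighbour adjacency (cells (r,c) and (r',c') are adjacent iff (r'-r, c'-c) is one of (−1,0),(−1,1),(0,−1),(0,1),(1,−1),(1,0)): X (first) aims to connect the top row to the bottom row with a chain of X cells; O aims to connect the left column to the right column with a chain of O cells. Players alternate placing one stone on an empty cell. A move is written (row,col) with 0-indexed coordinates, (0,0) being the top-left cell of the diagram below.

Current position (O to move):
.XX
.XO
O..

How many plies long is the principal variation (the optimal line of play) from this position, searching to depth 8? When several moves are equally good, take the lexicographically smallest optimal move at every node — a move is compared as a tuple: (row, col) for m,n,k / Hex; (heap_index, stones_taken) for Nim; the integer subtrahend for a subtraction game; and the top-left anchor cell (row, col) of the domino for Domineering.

ply 1, O at .XX/.XO/O.. | (0,0)=-1→OXX/.XO/O..; (1,0)=-1→.XX/OXO/O..; (2,1)=+1→.XX/.XO/OO.*; (2,2)=-1→.XX/.XO/O.O
ply 2: .XX/.XO/OO. is terminal -1 (X); from .XX/.XO/O.. depth 8

PV length from [.XX/.XO/O..]: 1 ply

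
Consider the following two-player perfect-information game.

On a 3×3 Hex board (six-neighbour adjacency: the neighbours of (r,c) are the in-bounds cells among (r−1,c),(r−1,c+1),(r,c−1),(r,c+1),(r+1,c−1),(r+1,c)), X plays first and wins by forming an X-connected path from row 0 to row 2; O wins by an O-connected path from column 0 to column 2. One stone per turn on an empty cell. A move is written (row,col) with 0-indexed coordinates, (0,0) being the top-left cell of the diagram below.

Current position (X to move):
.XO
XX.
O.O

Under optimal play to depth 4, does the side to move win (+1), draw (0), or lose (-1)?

value(.XO/XX./O.O, X) = +1

p1 X@[.XO/XX./O.O]: (0,0)[XXO/XX./O.O]-1 (1,2)[.XO/XXX/O.O]-1 (2,1)[.XO/XX./OXO]+1*
p2 O@[.XO/XX./OXO] terminal -1; root [.XO/XX./O.O] d4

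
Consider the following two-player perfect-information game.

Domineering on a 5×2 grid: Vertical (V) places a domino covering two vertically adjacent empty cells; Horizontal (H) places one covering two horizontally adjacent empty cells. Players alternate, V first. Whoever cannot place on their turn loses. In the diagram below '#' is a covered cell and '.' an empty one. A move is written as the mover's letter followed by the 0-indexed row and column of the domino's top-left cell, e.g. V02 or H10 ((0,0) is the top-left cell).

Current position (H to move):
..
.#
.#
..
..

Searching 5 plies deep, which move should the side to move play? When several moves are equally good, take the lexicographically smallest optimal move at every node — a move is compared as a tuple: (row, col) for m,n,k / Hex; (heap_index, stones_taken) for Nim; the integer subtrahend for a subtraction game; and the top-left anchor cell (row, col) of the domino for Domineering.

H's best at [../.#/.#/../..]: H30

[../.#/.#/../..] H move#1: H00:-1/##/.#/.#/../.., H30:+1/../.#/.#/##/..*, H40:+1/../.#/.#/../##
[../.#/.#/##/..] V move#2: V00:-1/#./##/.#/##/..*, V10:-1/../##/##/##/..
[#./##/.#/##/..] H move#3: H40:+1/#./##/.#/##/##*
[#./##/.#/##/##] end (terminal -1, V#4); searched ../.#/.#/../.. to 5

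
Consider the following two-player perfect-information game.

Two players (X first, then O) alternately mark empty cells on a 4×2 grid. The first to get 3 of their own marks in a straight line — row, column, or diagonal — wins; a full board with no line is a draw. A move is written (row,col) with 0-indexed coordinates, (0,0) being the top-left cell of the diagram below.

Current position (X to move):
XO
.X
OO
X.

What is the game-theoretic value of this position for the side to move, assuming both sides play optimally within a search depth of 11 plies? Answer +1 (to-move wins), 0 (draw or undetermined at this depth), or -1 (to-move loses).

p1 X@[XO/.X/OO/X.]: (1,0)[XO/XX/OO/X.]+0* (3,1)[XO/.X/OO/XX]+0
p2 O@[XO/XX/OO/X.]: (3,1)[XO/XX/OO/XO]+0*
p3 X@[XO/XX/OO/XO] terminal +0; root [XO/.X/OO/X.] d11

value(XO/.X/OO/X., X) = 0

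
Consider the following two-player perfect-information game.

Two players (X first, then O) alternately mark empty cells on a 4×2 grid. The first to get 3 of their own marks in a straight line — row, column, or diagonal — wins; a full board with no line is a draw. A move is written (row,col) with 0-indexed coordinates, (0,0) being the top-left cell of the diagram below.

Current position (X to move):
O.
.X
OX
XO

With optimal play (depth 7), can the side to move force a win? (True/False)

X winning at [O./.X/OX/XO]: True

ply 1, X at O./.X/OX/XO | (0,1)=+1→OX/.X/OX/XO*; (1,0)=+0→O./XX/OX/XO
ply 2: OX/.X/OX/XO is terminal -1 (O); from O./.X/OX/XO depth 7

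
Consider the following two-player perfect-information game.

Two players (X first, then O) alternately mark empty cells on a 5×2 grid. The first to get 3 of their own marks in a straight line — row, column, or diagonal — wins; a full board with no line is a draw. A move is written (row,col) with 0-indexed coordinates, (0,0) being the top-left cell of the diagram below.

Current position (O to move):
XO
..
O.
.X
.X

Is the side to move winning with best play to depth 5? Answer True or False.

ply 1, O at XO/../O./.X/.X | (1,0)=-1→XO/O./O./.X/.X; (1,1)=-1→XO/.O/O./.X/.X; (2,1)=+1→XO/../OO/.X/.X*; (3,0)=-1→XO/../O./OX/.X; (4,0)=-1→XO/../O./.X/OX
ply 2, X at XO/../OO/.X/.X | (1,0)=-1→XO/X./OO/.X/.X*; (1,1)=-1→XO/.X/OO/.X/.X; (3,0)=-1→XO/../OO/XX/.X; (4,0)=-1→XO/../OO/.X/XX
ply 3, O at XO/X./OO/.X/.X | (1,1)=+1→XO/XO/OO/.X/.X*; (3,0)=+1→XO/X./OO/OX/.X; (4,0)=+1→XO/X./OO/.X/OX
ply 4: XO/XO/OO/.X/.X is terminal -1 (X); from XO/../O./.X/.X depth 5

O winning at [XO/../O./.X/.X]: True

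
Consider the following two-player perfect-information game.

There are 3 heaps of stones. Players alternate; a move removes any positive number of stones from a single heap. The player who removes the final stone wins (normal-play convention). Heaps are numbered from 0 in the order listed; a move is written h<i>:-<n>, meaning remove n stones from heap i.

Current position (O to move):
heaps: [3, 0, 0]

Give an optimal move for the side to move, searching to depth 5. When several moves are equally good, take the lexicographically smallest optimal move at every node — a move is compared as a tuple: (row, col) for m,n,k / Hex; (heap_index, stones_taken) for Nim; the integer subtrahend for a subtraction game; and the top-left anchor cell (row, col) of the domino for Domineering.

ply 1, O at (3,0,0) | h0:-1=-1→(2,0,0); h0:-2=-1→(1,0,0); h0:-3=+1→(0,0,0)*
ply 2: (0,0,0) is terminal -1 (X); from (3,0,0) depth 5

O's best at [(3,0,0)]: h0:-3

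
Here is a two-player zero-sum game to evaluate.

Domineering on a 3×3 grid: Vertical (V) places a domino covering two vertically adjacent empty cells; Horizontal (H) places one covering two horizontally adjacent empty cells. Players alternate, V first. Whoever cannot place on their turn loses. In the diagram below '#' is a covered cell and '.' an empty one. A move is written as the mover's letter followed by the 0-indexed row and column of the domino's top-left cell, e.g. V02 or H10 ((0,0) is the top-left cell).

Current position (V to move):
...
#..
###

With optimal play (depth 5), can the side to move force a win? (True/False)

V winning at [.../#../###]: True

[.../#../###] V move#1: V01:+1/.#./##./###*, V02:-1/..#/#.#/###
[.#./##./###] end (terminal -1, H#2); searched .../#../### to 5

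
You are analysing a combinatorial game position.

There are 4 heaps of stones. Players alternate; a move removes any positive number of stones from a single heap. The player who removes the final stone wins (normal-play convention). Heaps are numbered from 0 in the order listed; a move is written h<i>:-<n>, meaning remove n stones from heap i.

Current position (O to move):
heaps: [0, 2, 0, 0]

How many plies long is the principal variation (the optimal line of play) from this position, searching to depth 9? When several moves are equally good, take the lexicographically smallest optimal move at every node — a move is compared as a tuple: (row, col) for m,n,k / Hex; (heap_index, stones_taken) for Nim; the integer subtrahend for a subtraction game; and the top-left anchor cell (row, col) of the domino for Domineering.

ply 1, O at (0,2,0,0) | h1:-1=-1→(0,1,0,0); h1:-2=+1→(0,0,0,0)*
ply 2: (0,0,0,0) is terminal -1 (X); from (0,2,0,0) depth 9

PV length from [(0,2,0,0)]: 1 ply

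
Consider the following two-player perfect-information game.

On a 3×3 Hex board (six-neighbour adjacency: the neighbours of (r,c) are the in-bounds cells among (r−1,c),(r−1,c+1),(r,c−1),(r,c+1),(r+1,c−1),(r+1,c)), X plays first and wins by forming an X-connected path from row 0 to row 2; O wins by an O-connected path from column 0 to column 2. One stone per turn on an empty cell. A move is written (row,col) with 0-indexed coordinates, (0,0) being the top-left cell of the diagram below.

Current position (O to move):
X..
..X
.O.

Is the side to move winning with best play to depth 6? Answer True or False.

[X../..X/.O.] O move#1: (0,1):-1/XO./..X/.O., (0,2):-1/X.O/..X/.O., (1,0):-1/X../O.X/.O., (1,1):+1/X../.OX/.O.*, (2,0):-1/X../..X/OO., (2,2):-1/X../..X/.OO
[X../.OX/.O.] X move#2: (0,1):-1/XX./.OX/.O.*, (0,2):-1/X.X/.OX/.O., (1,0):-1/X../XOX/.O., (2,0):-1/X../.OX/XO., (2,2):-1/X../.OX/.OX
[XX./.OX/.O.] O move#3: (0,2):+1/XXO/.OX/.O.*, (1,0):+1/XX./OOX/.O., (2,0):+1/XX./.OX/OO., (2,2):+1/XX./.OX/.OO
[XXO/.OX/.O.] X move#4: (1,0):-1/XXO/XOX/.O.*, (2,0):-1/XXO/.OX/XO., (2,2):-1/XXO/.OX/.OX
[XXO/XOX/.O.] O move#5: (2,0):+1/XXO/XOX/OO.*, (2,2):-1/XXO/XOX/.OO
[XXO/XOX/OO.] end (terminal -1, X#6); searched X../..X/.O. to 6

O winning at [X../..X/.O.]: True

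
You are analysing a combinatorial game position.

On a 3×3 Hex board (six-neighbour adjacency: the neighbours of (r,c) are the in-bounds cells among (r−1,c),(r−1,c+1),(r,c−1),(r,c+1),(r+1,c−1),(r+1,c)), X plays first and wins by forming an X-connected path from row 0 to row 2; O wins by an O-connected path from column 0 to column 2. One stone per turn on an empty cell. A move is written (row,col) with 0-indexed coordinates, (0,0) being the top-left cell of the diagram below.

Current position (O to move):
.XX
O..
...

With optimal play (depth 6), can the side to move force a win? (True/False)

[.XX/O../...] O move#1: (0,0):-1/OXX/O../..., (1,1):-1/.XX/OO./..., (1,2):-1/.XX/O.O/..., (2,0):-1/.XX/O../O.., (2,1):+1/.XX/O../.O.*, (2,2):-1/.XX/O../..O
[.XX/O../.O.] X move#2: (0,0):-1/XXX/O../.O.*, (1,1):-1/.XX/OX./.O., (1,2):-1/.XX/O.X/.O., (2,0):-1/.XX/O../XO., (2,2):-1/.XX/O../.OX
[XXX/O../.O.] O move#3: (1,1):+1/XXX/OO./.O.*, (1,2):+1/XXX/O.O/.O., (2,0):+1/XXX/O../OO., (2,2):+1/XXX/O../.OO
[XXX/OO./.O.] X move#4: (1,2):-1/XXX/OOX/.O.*, (2,0):-1/XXX/OO./XO., (2,2):-1/XXX/OO./.OX
[XXX/OOX/.O.] O move#5: (2,0):-1/XXX/OOX/OO., (2,2):+1/XXX/OOX/.OO*
[XXX/OOX/.OO] end (terminal -1, X#6); searched .XX/O../... to 6

O winning at [.XX/O../...]: True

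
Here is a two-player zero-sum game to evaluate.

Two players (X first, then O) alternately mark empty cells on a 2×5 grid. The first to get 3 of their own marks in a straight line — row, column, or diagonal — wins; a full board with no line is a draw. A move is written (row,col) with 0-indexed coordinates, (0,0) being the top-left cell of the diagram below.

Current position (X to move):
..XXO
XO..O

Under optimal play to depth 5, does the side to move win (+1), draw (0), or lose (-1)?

p1 X@[..XXO/XO..O]: (0,0)[X.XXO/XO..O]+0 (0,1)[.XXXO/XO..O]+1* (1,2)[..XXO/XOX.O]+0 (1,3)[..XXO/XO.XO]+0
p2 O@[.XXXO/XO..O] terminal -1; root [..XXO/XO..O] d5

value(..XXO/XO..O, X) = +1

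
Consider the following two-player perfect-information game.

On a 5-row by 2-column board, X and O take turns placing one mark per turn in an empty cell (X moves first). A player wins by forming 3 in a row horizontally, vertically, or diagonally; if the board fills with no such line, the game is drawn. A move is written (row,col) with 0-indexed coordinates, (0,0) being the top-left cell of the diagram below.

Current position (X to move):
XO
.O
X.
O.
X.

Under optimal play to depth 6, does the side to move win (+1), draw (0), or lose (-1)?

value(XO/.O/X./O./X., X) = +1

ply 1, X at XO/.O/X./O./X. | (1,0)=+1→XO/XO/X./O./X.*; (2,1)=+0→XO/.O/XX/O./X.; (3,1)=-1→XO/.O/X./OX/X.; (4,1)=-1→XO/.O/X./O./XX
ply 2: XO/XO/X./O./X. is terminal -1 (O); from XO/.O/X./O./X. depth 6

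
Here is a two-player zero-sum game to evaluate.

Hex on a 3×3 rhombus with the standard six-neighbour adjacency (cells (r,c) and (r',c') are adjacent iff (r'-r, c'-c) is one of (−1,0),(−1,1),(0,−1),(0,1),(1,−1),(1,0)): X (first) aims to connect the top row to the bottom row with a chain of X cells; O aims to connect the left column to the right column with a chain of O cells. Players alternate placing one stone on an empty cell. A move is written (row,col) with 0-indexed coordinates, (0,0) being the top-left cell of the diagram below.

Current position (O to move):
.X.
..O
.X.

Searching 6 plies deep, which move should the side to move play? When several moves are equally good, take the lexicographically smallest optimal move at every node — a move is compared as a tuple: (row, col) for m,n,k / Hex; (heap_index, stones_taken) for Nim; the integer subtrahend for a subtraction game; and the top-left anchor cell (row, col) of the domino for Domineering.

O's best at [.X./..O/.X.]: (1,1)

p1 O@[.X./..O/.X.]: (0,0)[OX./..O/.X.]-1 (0,2)[.XO/..O/.X.]-1 (1,0)[.X./O.O/.X.]-1 (1,1)[.X./.OO/.X.]+1* (2,0)[.X./..O/OX.]-1 (2,2)[.X./..O/.XO]-1
p2 X@[.X./.OO/.X.]: (0,0)[XX./.OO/.X.]-1* (0,2)[.XX/.OO/.X.]-1 (1,0)[.X./XOO/.X.]-1 (2,0)[.X./.OO/XX.]-1 (2,2)[.X./.OO/.XX]-1
p3 O@[XX./.OO/.X.]: (0,2)[XXO/.OO/.X.]+1* (1,0)[XX./OOO/.X.]+1 (2,0)[XX./.OO/OX.]+1 (2,2)[XX./.OO/.XO]+1
p4 X@[XXO/.OO/.X.]: (1,0)[XXO/XOO/.X.]-1* (2,0)[XXO/.OO/XX.]-1 (2,2)[XXO/.OO/.XX]-1
p5 O@[XXO/XOO/.X.]: (2,0)[XXO/XOO/OX.]+1* (2,2)[XXO/XOO/.XO]-1
p6 X@[XXO/XOO/OX.] terminal -1; root [.X./..O/.X.] d6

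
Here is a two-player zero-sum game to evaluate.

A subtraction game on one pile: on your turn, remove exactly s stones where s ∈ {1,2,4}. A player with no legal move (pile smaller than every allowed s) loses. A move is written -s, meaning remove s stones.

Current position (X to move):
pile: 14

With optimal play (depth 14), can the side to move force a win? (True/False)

X winning at [14]: True

[14] X move#1: -1:-1/13, -2:+1/12*, -4:-1/10
[12] O move#2: -1:-1/11*, -2:-1/10, -4:-1/8
[11] X move#3: -1:-1/10, -2:+1/9*, -4:-1/7
[9] O move#4: -1:-1/8*, -2:-1/7, -4:-1/5
[8] X move#5: -1:-1/7, -2:+1/6*, -4:-1/4
[6] O move#6: -1:-1/5*, -2:-1/4, -4:-1/2
[5] X move#7: -1:-1/4, -2:+1/3*, -4:-1/1
[3] O move#8: -1:-1/2*, -2:-1/1
[2] X move#9: -1:-1/1, -2:+1/0*
[0] end (terminal -1, O#10); searched 14 to 14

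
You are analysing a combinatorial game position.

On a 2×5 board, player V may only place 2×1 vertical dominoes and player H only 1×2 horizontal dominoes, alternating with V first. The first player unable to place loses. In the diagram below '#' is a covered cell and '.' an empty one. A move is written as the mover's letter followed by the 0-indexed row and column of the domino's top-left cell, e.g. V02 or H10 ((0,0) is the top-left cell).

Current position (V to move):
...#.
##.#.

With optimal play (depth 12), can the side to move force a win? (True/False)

V winning at [...#./##.#.]: True

ply 1, V at ...#./##.#. | V02=+1→..##./####.*; V04=-1→...##/##.##
ply 2, H at ..##./####. | H00=-1→####./####.*
ply 3, V at ####./####. | V04=+1→#####/#####*
ply 4: #####/##### is terminal -1 (H); from ...#./##.#. depth 12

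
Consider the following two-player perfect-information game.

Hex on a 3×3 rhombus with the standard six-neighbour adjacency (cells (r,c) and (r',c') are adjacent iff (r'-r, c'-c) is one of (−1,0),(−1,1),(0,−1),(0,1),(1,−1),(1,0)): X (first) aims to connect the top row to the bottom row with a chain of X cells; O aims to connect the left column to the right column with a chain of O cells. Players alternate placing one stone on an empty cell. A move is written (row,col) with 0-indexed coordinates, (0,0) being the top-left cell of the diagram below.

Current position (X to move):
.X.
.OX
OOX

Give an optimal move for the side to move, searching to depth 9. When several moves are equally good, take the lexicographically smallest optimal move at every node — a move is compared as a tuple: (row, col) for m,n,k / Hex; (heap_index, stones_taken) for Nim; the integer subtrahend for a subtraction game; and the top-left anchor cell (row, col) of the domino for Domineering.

ply 1, X at .X./.OX/OOX | (0,0)=-1→XX./.OX/OOX; (0,2)=+1→.XX/.OX/OOX*; (1,0)=-1→.X./XOX/OOX
ply 2: .XX/.OX/OOX is terminal -1 (O); from .X./.OX/OOX depth 9

X's best at [.X./.OX/OOX]: (0,2)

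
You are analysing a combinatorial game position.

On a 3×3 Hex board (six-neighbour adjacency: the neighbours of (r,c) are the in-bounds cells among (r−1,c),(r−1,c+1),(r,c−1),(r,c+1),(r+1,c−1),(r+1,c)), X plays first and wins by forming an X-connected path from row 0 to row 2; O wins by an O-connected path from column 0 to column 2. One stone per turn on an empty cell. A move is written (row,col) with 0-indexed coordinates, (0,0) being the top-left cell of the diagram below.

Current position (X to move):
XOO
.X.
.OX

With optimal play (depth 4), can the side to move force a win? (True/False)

ply 1, X at XOO/.X./.OX | (1,0)=+1→XOO/XX./.OX*; (1,2)=-1→XOO/.XX/.OX; (2,0)=-1→XOO/.X./XOX
ply 2, O at XOO/XX./.OX | (1,2)=-1→XOO/XXO/.OX*; (2,0)=-1→XOO/XX./OOX
ply 3, X at XOO/XXO/.OX | (2,0)=+1→XOO/XXO/XOX*
ply 4: XOO/XXO/XOX is terminal -1 (O); from XOO/.X./.OX depth 4

X winning at [XOO/.X./.OX]: True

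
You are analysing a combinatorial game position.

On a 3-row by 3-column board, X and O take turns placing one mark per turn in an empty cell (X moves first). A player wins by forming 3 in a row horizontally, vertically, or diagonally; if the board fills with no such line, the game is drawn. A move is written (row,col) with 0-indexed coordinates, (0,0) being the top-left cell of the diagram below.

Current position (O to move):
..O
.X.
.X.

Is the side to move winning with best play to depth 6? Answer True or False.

p1 O@[..O/.X./.X.]: (0,0)[O.O/.X./.X.]-1 (0,1)[.OO/.X./.X.]+0* (1,0)[..O/OX./.X.]-1 (1,2)[..O/.XO/.X.]-1 (2,0)[..O/.X./OX.]-1 (2,2)[..O/.X./.XO]-1
p2 X@[.OO/.X./.X.]: (0,0)[XOO/.X./.X.]+0* (1,0)[.OO/XX./.X.]-1 (1,2)[.OO/.XX/.X.]-1 (2,0)[.OO/.X./XX.]-1 (2,2)[.OO/.X./.XX]-1
p3 O@[XOO/.X./.X.]: (1,0)[XOO/OX./.X.]-1 (1,2)[XOO/.XO/.X.]-1 (2,0)[XOO/.X./OX.]-1 (2,2)[XOO/.X./.XO]+0*
p4 X@[XOO/.X./.XO]: (1,0)[XOO/XX./.XO]-1 (1,2)[XOO/.XX/.XO]+0* (2,0)[XOO/.X./XXO]-1
p5 O@[XOO/.XX/.XO]: (1,0)[XOO/OXX/.XO]+0* (2,0)[XOO/.XX/OXO]-1
p6 X@[XOO/OXX/.XO]: (2,0)[XOO/OXX/XXO]+0*
p7 O@[XOO/OXX/XXO] terminal +0; root [..O/.X./.X.] d6

O winning at [..O/.X./.X.]: False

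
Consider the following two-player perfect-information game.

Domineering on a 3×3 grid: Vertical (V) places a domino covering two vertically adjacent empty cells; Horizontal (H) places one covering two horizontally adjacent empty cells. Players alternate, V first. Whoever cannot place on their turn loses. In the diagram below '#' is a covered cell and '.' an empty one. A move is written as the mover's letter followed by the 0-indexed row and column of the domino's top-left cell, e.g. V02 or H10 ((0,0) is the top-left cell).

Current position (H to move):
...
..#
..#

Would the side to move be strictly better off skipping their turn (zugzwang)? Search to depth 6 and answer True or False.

zugzwang(.../..#/..#, H) = False

ply 1, H at .../..#/..# | H00=-1→##./..#/..#; H01=-1→.##/..#/..#; H10=+1→.../###/..#*; H20=-1→.../..#/###
ply 2: .../###/..# is terminal -1 (V); from .../..#/..# depth 6
suppose H passes — search the same position with V to move:
pass> ply 1, V at .../..#/..# | V00=+1→#../#.#/..#*; V01=+1→.#./.##/..#; V10=+1→.../#.#/#.#; V11=+1→.../.##/.##
pass> ply 2, H at #../#.#/..# | H01=-1→###/#.#/..#*; H20=-1→#../#.#/###
pass> ply 3, V at ###/#.#/..# | V11=+1→###/###/.##*
pass> ply 4: ###/###/.## is terminal -1 (H); from .../..#/..# depth 6
for H: play +1, pass -1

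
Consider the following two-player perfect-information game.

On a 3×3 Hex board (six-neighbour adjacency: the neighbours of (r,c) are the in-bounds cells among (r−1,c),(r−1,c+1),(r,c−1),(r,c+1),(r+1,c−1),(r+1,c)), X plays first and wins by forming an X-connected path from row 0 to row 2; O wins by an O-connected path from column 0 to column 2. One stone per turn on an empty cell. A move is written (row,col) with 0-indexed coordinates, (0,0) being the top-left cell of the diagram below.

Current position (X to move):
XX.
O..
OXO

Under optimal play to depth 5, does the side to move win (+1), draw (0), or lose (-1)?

p1 X@[XX./O../OXO]: (0,2)[XXX/O../OXO]+1* (1,1)[XX./OX./OXO]+1 (1,2)[XX./O.X/OXO]+1
p2 O@[XXX/O../OXO]: (1,1)[XXX/OO./OXO]-1* (1,2)[XXX/O.O/OXO]-1
p3 X@[XXX/OO./OXO]: (1,2)[XXX/OOX/OXO]+1*
p4 O@[XXX/OOX/OXO] terminal -1; root [XX./O../OXO] d5

value(XX./O../OXO, X) = +1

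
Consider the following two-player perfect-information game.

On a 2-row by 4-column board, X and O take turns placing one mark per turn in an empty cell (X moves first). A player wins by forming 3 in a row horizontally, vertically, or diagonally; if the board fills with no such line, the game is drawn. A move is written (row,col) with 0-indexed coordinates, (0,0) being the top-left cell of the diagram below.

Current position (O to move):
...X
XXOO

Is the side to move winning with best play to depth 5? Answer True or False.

O winning at [...X/XXOO]: False

ply 1, O at ...X/XXOO | (0,0)=+0→O..X/XXOO*; (0,1)=+0→.O.X/XXOO; (0,2)=+0→..OX/XXOO
ply 2, X at O..X/XXOO | (0,1)=+0→OX.X/XXOO*; (0,2)=+0→O.XX/XXOO
ply 3, O at OX.X/XXOO | (0,2)=+0→OXOX/XXOO*
ply 4: OXOX/XXOO is terminal +0 (X); from ...X/XXOO depth 5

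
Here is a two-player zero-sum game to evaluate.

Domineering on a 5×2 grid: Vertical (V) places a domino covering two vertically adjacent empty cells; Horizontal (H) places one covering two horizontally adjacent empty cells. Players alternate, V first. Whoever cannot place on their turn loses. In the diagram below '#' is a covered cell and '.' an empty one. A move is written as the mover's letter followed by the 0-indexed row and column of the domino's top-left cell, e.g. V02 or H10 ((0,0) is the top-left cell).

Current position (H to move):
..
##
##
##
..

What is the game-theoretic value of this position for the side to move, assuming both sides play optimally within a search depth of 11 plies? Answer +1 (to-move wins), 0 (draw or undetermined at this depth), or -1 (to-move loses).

value(../##/##/##/.., H) = +1

[../##/##/##/..] H move#1: H00:+1/##/##/##/##/..*, H40:+1/../##/##/##/##
[##/##/##/##/..] end (terminal -1, V#2); searched ../##/##/##/.. to 11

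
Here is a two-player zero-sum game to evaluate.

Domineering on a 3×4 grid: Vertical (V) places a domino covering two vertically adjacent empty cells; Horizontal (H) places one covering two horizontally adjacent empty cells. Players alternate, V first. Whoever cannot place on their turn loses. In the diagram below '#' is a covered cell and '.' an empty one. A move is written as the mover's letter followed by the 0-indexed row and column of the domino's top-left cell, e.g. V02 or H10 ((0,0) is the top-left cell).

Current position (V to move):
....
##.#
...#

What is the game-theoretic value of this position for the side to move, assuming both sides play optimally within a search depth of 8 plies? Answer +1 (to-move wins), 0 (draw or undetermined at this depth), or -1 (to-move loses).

ply 1, V at ..../##.#/...# | V02=-1→..#./####/...#*; V12=-1→..../####/..##
ply 2, H at ..#./####/...# | H00=+1→###./####/...#*; H20=+1→..#./####/##.#; H21=+1→..#./####/.###
ply 3: ###./####/...# is terminal -1 (V); from ..../##.#/...# depth 8

value(..../##.#/...#, V) = -1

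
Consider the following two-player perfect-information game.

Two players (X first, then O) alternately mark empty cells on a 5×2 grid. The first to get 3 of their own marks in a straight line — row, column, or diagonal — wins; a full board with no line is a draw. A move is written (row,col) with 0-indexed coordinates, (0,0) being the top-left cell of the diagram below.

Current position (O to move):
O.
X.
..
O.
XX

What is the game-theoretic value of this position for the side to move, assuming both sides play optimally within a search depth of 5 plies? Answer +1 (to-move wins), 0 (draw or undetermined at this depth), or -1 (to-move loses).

value(O./X./../O./XX, O) = 0

ply 1, O at O./X./../O./XX | (0,1)=+0→OO/X./../O./XX*; (1,1)=+0→O./XO/../O./XX; (2,0)=+0→O./X./O./O./XX; (2,1)=+0→O./X./.O/O./XX; (3,1)=+0→O./X./../OO/XX
ply 2, X at OO/X./../O./XX | (1,1)=+0→OO/XX/../O./XX*; (2,0)=+0→OO/X./X./O./XX; (2,1)=+0→OO/X./.X/O./XX; (3,1)=+0→OO/X./../OX/XX
ply 3, O at OO/XX/../O./XX | (2,0)=+0→OO/XX/O./O./XX*; (2,1)=+0→OO/XX/.O/O./XX; (3,1)=+0→OO/XX/../OO/XX
ply 4, X at OO/XX/O./O./XX | (2,1)=+0→OO/XX/OX/O./XX*; (3,1)=+0→OO/XX/O./OX/XX
ply 5, O at OO/XX/OX/O./XX | (3,1)=+0→OO/XX/OX/OO/XX*
ply 6: OO/XX/OX/OO/XX is terminal +0 (X); from O./X./../O./XX depth 5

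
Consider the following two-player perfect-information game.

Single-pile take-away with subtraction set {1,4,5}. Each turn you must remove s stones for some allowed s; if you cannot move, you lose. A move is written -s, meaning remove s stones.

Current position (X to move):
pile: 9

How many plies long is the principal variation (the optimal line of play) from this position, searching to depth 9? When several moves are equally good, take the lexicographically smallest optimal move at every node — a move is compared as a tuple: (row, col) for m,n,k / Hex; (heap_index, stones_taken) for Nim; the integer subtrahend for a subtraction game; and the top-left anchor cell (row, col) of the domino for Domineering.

[9] X move#1: -1:+1/8*, -4:-1/5, -5:-1/4
[8] O move#2: -1:-1/7*, -4:-1/4, -5:-1/3
[7] X move#3: -1:-1/6, -4:-1/3, -5:+1/2*
[2] O move#4: -1:-1/1*
[1] X move#5: -1:+1/0*
[0] end (terminal -1, O#6); searched 9 to 9

PV length from [9]: 5 plies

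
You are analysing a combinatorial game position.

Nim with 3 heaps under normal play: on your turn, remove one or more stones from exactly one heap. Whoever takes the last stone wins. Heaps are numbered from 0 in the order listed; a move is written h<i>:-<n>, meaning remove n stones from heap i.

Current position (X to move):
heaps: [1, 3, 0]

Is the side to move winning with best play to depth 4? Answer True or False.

ply 1, X at (1,3,0) | h0:-1=-1→(0,3,0); h1:-1=-1→(1,2,0); h1:-2=+1→(1,1,0)*; h1:-3=-1→(1,0,0)
ply 2, O at (1,1,0) | h0:-1=-1→(0,1,0)*; h1:-1=-1→(1,0,0)
ply 3, X at (0,1,0) | h1:-1=+1→(0,0,0)*
ply 4: (0,0,0) is terminal -1 (O); from (1,3,0) depth 4

X winning at [(1,3,0)]: True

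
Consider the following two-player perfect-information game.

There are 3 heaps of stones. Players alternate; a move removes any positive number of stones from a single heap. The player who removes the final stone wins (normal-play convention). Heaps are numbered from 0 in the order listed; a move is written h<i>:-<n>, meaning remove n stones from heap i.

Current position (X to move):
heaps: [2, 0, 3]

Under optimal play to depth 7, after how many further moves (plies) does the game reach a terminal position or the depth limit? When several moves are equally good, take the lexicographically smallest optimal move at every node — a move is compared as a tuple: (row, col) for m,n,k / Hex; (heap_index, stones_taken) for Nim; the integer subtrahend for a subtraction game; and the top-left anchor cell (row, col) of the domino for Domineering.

PV length from [(2,0,3)]: 5 plies

p1 X@[(2,0,3)]: h0:-1[(1,0,3)]-1 h0:-2[(0,0,3)]-1 h2:-1[(2,0,2)]+1* h2:-2[(2,0,1)]-1 h2:-3[(2,0,0)]-1
p2 O@[(2,0,2)]: h0:-1[(1,0,2)]-1* h0:-2[(0,0,2)]-1 h2:-1[(2,0,1)]-1 h2:-2[(2,0,0)]-1
p3 X@[(1,0,2)]: h0:-1[(0,0,2)]-1 h2:-1[(1,0,1)]+1* h2:-2[(1,0,0)]-1
p4 O@[(1,0,1)]: h0:-1[(0,0,1)]-1* h2:-1[(1,0,0)]-1
p5 X@[(0,0,1)]: h2:-1[(0,0,0)]+1*
p6 O@[(0,0,0)] terminal -1; root [(2,0,3)] d7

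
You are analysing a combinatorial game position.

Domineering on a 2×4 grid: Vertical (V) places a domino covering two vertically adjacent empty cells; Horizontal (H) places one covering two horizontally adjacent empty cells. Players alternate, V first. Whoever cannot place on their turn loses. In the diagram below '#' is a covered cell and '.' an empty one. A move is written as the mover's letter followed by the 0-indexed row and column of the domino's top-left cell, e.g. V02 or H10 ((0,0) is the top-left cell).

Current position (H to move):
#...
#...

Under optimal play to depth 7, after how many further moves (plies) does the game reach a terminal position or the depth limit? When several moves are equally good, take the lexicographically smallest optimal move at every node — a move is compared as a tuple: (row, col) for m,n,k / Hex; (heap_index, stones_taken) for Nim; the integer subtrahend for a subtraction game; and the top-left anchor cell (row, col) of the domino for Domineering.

ply 1, H at #.../#... | H01=+1→###./#...*; H02=+1→#.##/#...; H11=+1→#.../###.; H12=+1→#.../#.##
ply 2, V at ###./#... | V03=-1→####/#..#*
ply 3, H at ####/#..# | H11=+1→####/####*
ply 4: ####/#### is terminal -1 (V); from #.../#... depth 7

PV length from [#.../#...]: 3 plies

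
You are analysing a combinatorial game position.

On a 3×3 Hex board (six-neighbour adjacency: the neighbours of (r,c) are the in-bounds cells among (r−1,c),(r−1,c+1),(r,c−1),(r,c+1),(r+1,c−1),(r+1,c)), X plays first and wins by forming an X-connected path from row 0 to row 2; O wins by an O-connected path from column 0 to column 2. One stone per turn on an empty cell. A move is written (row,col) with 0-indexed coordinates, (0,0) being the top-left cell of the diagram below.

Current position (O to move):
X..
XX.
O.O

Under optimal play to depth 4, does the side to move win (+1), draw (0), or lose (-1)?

p1 O@[X../XX./O.O]: (0,1)[XO./XX./O.O]-1 (0,2)[X.O/XX./O.O]-1 (1,2)[X../XXO/O.O]-1 (2,1)[X../XX./OOO]+1*
p2 X@[X../XX./OOO] terminal -1; root [X../XX./O.O] d4

value(X../XX./O.O, O) = +1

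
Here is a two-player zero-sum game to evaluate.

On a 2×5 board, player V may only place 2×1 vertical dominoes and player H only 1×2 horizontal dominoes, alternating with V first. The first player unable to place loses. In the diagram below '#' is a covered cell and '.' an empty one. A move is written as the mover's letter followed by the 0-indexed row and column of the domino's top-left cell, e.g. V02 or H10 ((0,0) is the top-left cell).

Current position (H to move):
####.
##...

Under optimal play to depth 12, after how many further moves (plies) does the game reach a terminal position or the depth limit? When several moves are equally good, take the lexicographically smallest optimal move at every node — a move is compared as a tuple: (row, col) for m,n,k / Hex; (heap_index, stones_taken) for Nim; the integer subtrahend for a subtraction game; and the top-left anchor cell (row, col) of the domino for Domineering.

PV length from [####./##...]: 1 ply

[####./##...] H move#1: H12:-1/####./####., H13:+1/####./##.##*
[####./##.##] end (terminal -1, V#2); searched ####./##... to 12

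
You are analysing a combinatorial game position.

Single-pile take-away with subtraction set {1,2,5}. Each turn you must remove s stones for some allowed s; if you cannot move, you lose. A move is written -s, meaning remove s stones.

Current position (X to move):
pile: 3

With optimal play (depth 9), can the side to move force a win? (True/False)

X winning at [3]: False

p1 X@[3]: -1[2]-1* -2[1]-1
p2 O@[2]: -1[1]-1 -2[0]+1*
p3 X@[0] terminal -1; root [3] d9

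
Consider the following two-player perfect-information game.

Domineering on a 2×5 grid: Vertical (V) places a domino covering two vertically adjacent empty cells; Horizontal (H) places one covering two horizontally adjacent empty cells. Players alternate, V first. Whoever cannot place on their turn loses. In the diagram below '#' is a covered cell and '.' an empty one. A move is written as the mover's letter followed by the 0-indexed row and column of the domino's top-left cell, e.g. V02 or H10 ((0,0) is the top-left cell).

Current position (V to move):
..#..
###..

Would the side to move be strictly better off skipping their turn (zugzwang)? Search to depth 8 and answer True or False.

[..#../###..] V move#1: V03:+1/..##./####.*, V04:+1/..#.#/###.#
[..##./####.] H move#2: H00:-1/####./####.*
[####./####.] V move#3: V04:+1/#####/#####*
[#####/#####] end (terminal -1, H#4); searched ..#../###.. to 8
pass branch (H moves first from the same position):
  | [..#../###..] H move#1: H00:-1/###../###.., H03:+1/..###/###..*, H13:+1/..#../#####
  | [..###/###..] end (terminal -1, V#2); searched ..#../###.. to 8
V moving scores +1; V passing scores -1

zugzwang(..#../###.., V) = False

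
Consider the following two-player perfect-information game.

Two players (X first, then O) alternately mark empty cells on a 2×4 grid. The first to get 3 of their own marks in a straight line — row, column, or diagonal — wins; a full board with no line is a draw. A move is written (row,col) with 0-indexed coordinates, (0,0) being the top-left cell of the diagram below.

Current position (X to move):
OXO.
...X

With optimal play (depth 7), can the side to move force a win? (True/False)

ply 1, X at OXO./...X | (0,3)=+0→OXOX/...X*; (1,0)=+0→OXO./X..X; (1,1)=+0→OXO./.X.X; (1,2)=+0→OXO./..XX
ply 2, O at OXOX/...X | (1,0)=+0→OXOX/O..X*; (1,1)=+0→OXOX/.O.X; (1,2)=+0→OXOX/..OX
ply 3, X at OXOX/O..X | (1,1)=+0→OXOX/OX.X*; (1,2)=+0→OXOX/O.XX
ply 4, O at OXOX/OX.X | (1,2)=+0→OXOX/OXOX*
ply 5: OXOX/OXOX is terminal +0 (X); from OXO./...X depth 7

X winning at [OXO./...X]: False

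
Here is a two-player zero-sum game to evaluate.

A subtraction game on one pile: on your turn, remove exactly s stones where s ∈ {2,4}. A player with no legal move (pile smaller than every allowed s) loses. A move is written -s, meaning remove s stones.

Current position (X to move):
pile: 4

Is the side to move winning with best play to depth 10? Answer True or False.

X winning at [4]: True

ply 1, X at 4 | -2=-1→2; -4=+1→0*
ply 2: 0 is terminal -1 (O); from 4 depth 10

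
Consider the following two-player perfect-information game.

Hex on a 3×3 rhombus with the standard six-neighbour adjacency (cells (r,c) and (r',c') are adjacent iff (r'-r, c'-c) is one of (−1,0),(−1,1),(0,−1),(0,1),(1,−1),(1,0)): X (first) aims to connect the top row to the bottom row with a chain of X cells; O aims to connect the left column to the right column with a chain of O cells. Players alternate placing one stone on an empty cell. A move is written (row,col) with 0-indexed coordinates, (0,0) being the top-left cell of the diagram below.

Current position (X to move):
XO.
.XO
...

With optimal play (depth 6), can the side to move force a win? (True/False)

X winning at [XO./.XO/...]: True

[XO./.XO/...] X move#1: (0,2):+1/XOX/.XO/...*, (1,0):+1/XO./XXO/..., (2,0):+1/XO./.XO/X.., (2,1):+1/XO./.XO/.X., (2,2):+1/XO./.XO/..X
[XOX/.XO/...] O move#2: (1,0):-1/XOX/OXO/...*, (2,0):-1/XOX/.XO/O.., (2,1):-1/XOX/.XO/.O., (2,2):-1/XOX/.XO/..O
[XOX/OXO/...] X move#3: (2,0):+1/XOX/OXO/X..*, (2,1):+1/XOX/OXO/.X., (2,2):+1/XOX/OXO/..X
[XOX/OXO/X..] end (terminal -1, O#4); searched XO./.XO/... to 6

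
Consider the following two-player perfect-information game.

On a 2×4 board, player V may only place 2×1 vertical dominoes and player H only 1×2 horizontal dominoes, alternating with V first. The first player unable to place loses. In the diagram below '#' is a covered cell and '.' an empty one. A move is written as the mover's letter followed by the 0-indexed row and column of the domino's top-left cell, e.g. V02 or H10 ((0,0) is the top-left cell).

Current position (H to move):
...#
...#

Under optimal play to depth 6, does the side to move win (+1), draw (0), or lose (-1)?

ply 1, H at ...#/...# | H00=+1→##.#/...#*; H01=+1→.###/...#; H10=+1→...#/##.#; H11=+1→...#/.###
ply 2, V at ##.#/...# | V02=-1→####/..##*
ply 3, H at ####/..## | H10=+1→####/####*
ply 4: ####/#### is terminal -1 (V); from ...#/...# depth 6

value(...#/...#, H) = +1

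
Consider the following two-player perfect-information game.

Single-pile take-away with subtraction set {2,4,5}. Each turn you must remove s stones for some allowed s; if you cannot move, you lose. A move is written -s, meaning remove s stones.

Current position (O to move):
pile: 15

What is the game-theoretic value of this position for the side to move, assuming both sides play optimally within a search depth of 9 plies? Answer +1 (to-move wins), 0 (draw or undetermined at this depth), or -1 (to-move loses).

value(15, O) = -1

p1 O@[15]: -2[13]-1* -4[11]-1 -5[10]-1
p2 X@[13]: -2[11]-1 -4[9]-1 -5[8]+1*
p3 O@[8]: -2[6]-1* -4[4]-1 -5[3]-1
p4 X@[6]: -2[4]-1 -4[2]-1 -5[1]+1*
p5 O@[1] terminal -1; root [15] d9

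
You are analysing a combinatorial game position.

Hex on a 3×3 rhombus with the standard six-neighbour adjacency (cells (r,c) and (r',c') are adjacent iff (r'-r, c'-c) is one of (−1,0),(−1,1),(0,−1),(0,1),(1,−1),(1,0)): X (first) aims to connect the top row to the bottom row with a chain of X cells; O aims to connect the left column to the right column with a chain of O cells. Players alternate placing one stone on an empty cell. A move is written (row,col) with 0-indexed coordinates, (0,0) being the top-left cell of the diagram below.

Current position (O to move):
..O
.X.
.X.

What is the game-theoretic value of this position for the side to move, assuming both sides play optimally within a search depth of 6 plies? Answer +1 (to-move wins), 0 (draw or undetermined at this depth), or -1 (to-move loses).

value(..O/.X./.X., O) = +1

[..O/.X./.X.] O move#1: (0,0):-1/O.O/.X./.X., (0,1):+1/.OO/.X./.X.*, (1,0):-1/..O/OX./.X., (1,2):-1/..O/.XO/.X., (2,0):-1/..O/.X./OX., (2,2):-1/..O/.X./.XO
[.OO/.X./.X.] X move#2: (0,0):-1/XOO/.X./.X.*, (1,0):-1/.OO/XX./.X., (1,2):-1/.OO/.XX/.X., (2,0):-1/.OO/.X./XX., (2,2):-1/.OO/.X./.XX
[XOO/.X./.X.] O move#3: (1,0):+1/XOO/OX./.X.*, (1,2):-1/XOO/.XO/.X., (2,0):-1/XOO/.X./OX., (2,2):-1/XOO/.X./.XO
[XOO/OX./.X.] end (terminal -1, X#4); searched ..O/.X./.X. to 6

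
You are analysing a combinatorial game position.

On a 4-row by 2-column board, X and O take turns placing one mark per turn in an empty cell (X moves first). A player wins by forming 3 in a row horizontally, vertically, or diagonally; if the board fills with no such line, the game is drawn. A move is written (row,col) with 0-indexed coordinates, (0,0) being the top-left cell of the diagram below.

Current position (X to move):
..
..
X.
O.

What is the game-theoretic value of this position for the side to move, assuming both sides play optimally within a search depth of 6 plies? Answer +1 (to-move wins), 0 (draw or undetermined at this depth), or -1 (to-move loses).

value(../../X./O., X) = 0

ply 1, X at ../../X./O. | (0,0)=+0→X./../X./O.*; (0,1)=+0→.X/../X./O.; (1,0)=+0→../X./X./O.; (1,1)=+0→../.X/X./O.; (2,1)=+0→../../XX/O.; (3,1)=+0→../../X./OX
ply 2, O at X./../X./O. | (0,1)=-1→XO/../X./O.; (1,0)=+0→X./O./X./O.*; (1,1)=-1→X./.O/X./O.; (2,1)=-1→X./../XO/O.; (3,1)=-1→X./../X./OO
ply 3, X at X./O./X./O. | (0,1)=+0→XX/O./X./O.*; (1,1)=+0→X./OX/X./O.; (2,1)=+0→X./O./XX/O.; (3,1)=+0→X./O./X./OX
ply 4, O at XX/O./X./O. | (1,1)=+0→XX/OO/X./O.*; (2,1)=+0→XX/O./XO/O.; (3,1)=+0→XX/O./X./OO
ply 5, X at XX/OO/X./O. | (2,1)=+0→XX/OO/XX/O.*; (3,1)=+0→XX/OO/X./OX
ply 6, O at XX/OO/XX/O. | (3,1)=+0→XX/OO/XX/OO*
ply 7: XX/OO/XX/OO is terminal +0 (X); from ../../X./O. depth 6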